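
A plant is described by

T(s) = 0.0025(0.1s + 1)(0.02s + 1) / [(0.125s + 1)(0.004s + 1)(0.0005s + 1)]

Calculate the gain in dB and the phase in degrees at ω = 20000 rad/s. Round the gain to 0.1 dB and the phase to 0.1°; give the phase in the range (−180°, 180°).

-60.0 dB, -83.7°

At ω = 20000 rad/s:
zero (1 + j20000·0.1) = 1 + j2000 → |·| ≈ 2000, ∠ ≈ 89.97°
zero (1 + j20000·0.02) = 1 + j400 → |·| ≈ 400, ∠ ≈ 89.86°
pole (1 + j20000·0.125) = 1 + j2500 → |·| ≈ 2500, ∠ ≈ 89.98°
pole (1 + j20000·0.004) = 1 + j80 → |·| ≈ 80.006, ∠ ≈ 89.28°
pole (1 + j20000·0.0005) = 1 + j10 → |·| ≈ 10.05, ∠ ≈ 84.29°
|T| = 0.0025 · 2000 · 400 / (2500 · 80.006 · 10.05) ≈ 0.00099495
Gain = 20 log₁₀(0.00099495) ≈ -60.04 dB
∠T = (89.97° + 89.86°) − (89.98° + 89.28° + 84.29°) = -83.72°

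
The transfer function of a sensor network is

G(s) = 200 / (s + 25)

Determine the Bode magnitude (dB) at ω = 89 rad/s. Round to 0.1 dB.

6.7 dB

Substitute s = j89:
Numerator: 200 = 200 + j0
Denominator: (j89) + 25 = 25 + j89
|N| = √(200² + 0²) ≈ 200, ∠N ≈ 0.00°
|D| = √(25² + 89²) ≈ 92.445, ∠D ≈ 74.31°
|G| = 200 / 92.445 ≈ 2.1634
Gain = 20 log₁₀(2.1634) ≈ 6.70 dB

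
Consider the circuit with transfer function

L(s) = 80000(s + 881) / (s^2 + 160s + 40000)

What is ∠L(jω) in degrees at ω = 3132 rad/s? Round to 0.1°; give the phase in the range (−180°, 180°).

At s = jω = j3132:
zero (s+881): 881 + j3132 → |·| = √(881²+3132²) = √10585585 ≈ 3253.5, ∠ = arctan(3132/881) ≈ 74.29°
quadratic: (j3132)² + 160·j3132 + 40000 = -9769424 + j501120 → |·| ≈ 9.7823e+06, ∠ ≈ 177.06°
∠L = 74.29° − 177.06° = -102.77°

-102.8°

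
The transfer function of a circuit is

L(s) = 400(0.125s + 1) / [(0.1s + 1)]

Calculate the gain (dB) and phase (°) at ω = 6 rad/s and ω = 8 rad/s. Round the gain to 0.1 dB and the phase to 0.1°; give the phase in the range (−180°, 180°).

ω = 6: 52.6 dB, 5.9°; ω = 8: 52.9 dB, 6.3°

At ω = 6 rad/s:
zero (1 + j6·0.125) = 1 + j0.75 → |·| ≈ 1.25, ∠ ≈ 36.87°
pole (1 + j6·0.1) = 1 + j0.6 → |·| ≈ 1.1662, ∠ ≈ 30.96°
|L| = 400 · 1.25 / (1.1662) ≈ 428.74
Gain = 20 log₁₀(428.74) ≈ 52.64 dB
∠L = (36.87°) − (30.96°) = 5.91°

At ω = 8 rad/s:
zero (1 + j8·0.125) = 1 + j1 → |·| ≈ 1.4142, ∠ ≈ 45.00°
pole (1 + j8·0.1) = 1 + j0.8 → |·| ≈ 1.2806, ∠ ≈ 38.66°
|L| = 400 · 1.4142 / (1.2806) ≈ 441.73
Gain = 20 log₁₀(441.73) ≈ 52.90 dB
∠L = (45.00°) − (38.66°) = 6.34°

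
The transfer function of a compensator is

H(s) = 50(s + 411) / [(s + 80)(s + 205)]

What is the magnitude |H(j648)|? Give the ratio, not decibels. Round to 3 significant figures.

0.0865

At s = jω = j648:
zero (s+411): 411 + j648 → |·| = √(411²+648²) = √588825 ≈ 767.35, ∠ = arctan(648/411) ≈ 57.61°
pole (s+80): 80 + j648 → |·| = √(80²+648²) = √426304 ≈ 652.92, ∠ = arctan(648/80) ≈ 82.96°
pole (s+205): 205 + j648 → |·| = √(205²+648²) = √461929 ≈ 679.65, ∠ = arctan(648/205) ≈ 72.44°
|H| = 50 · 767.35 / 4.4376e+05 ≈ 0.08646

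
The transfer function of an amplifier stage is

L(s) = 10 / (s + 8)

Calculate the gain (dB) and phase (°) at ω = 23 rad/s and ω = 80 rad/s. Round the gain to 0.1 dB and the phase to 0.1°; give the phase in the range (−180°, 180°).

ω = 23: -7.7 dB, -70.8°; ω = 80: -18.1 dB, -84.3°

At s = jω = j23:
pole (s+8): 8 + j23 → |·| = √(8²+23²) = √593 ≈ 24.352, ∠ = arctan(23/8) ≈ 70.82°
|L| = 10 / 24.352 ≈ 0.41064
Gain = 20 log₁₀(0.41064) ≈ -7.73 dB
∠L = 0.00° − 70.82° = -70.82°

At s = jω = j80:
pole (s+8): 8 + j80 → |·| = √(8²+80²) = √6464 ≈ 80.399, ∠ = arctan(80/8) ≈ 84.29°
|L| = 10 / 80.399 ≈ 0.12438
Gain = 20 log₁₀(0.12438) ≈ -18.10 dB
∠L = 0.00° − 84.29° = -84.29°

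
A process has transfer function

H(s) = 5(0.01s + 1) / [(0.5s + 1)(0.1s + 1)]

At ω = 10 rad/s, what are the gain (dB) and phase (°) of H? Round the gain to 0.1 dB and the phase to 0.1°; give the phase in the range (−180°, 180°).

At ω = 10 rad/s:
zero (1 + j10·0.01) = 1 + j0.1 → |·| ≈ 1.005, ∠ ≈ 5.71°
pole (1 + j10·0.5) = 1 + j5 → |·| ≈ 5.099, ∠ ≈ 78.69°
pole (1 + j10·0.1) = 1 + j1 → |·| ≈ 1.4142, ∠ ≈ 45.00°
|H| = 5 · 1.005 / (5.099 · 1.4142) ≈ 0.69685
Gain = 20 log₁₀(0.69685) ≈ -3.14 dB
∠H = (5.71°) − (78.69° + 45.00°) = -117.98°

-3.1 dB, -118.0°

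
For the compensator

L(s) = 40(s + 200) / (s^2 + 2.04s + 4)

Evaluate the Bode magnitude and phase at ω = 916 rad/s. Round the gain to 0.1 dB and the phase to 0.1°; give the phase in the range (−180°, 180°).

At s = jω = j916:
zero (s+200): 200 + j916 → |·| = √(200²+916²) = √879056 ≈ 937.58, ∠ = arctan(916/200) ≈ 77.68°
quadratic: (j916)² + 2.04·j916 + 4 = -839052 + j1868.64 → |·| ≈ 8.3905e+05, ∠ ≈ 179.87°
|L| = 40 · 937.58 / 8.3905e+05 ≈ 0.044697
Gain = 20 log₁₀(0.044697) ≈ -26.99 dB
∠L = 77.68° − 179.87° = -102.19°

-27.0 dB, -102.2°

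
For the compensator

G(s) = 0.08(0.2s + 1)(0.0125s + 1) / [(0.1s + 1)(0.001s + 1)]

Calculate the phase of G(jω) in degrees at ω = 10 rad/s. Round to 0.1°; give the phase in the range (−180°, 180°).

At ω = 10 rad/s:
zero (1 + j10·0.2) = 1 + j2 → |·| ≈ 2.2361, ∠ ≈ 63.43°
zero (1 + j10·0.0125) = 1 + j0.125 → |·| ≈ 1.0078, ∠ ≈ 7.13°
pole (1 + j10·0.1) = 1 + j1 → |·| ≈ 1.4142, ∠ ≈ 45.00°
pole (1 + j10·0.001) = 1 + j0.01 → |·| ≈ 1, ∠ ≈ 0.57°
∠G = (63.43° + 7.13°) − (45.00° + 0.57°) = 24.99°

25.0°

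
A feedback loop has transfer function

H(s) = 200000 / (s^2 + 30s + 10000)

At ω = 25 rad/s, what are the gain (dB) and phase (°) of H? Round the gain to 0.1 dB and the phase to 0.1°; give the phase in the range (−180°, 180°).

26.6 dB, -4.6°

At s = jω = j25:
quadratic: (j25)² + 30·j25 + 10000 = 9375 + j750 → |·| ≈ 9405, ∠ ≈ 4.57°
|H| = 200000 / 9405 ≈ 21.265
Gain = 20 log₁₀(21.265) ≈ 26.55 dB
∠H = 0.00° − 4.57° = -4.57°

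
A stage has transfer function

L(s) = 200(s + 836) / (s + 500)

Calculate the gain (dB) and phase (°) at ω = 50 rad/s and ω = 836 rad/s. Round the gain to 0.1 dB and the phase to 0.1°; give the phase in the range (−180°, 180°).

At s = jω = j50:
zero (s+836): 836 + j50 → |·| = √(836²+50²) = √701396 ≈ 837.49, ∠ = arctan(50/836) ≈ 3.42°
pole (s+500): 500 + j50 → |·| = √(500²+50²) = √252500 ≈ 502.49, ∠ = arctan(50/500) ≈ 5.71°
|L| = 200 · 837.49 / 502.49 ≈ 333.34
Gain = 20 log₁₀(333.34) ≈ 50.46 dB
∠L = 3.42° − 5.71° = -2.29°

At s = jω = j836:
zero (s+836): 836 + j836 → |·| = √(836²+836²) = √1397792 ≈ 1182.3, ∠ = arctan(836/836) ≈ 45.00°
pole (s+500): 500 + j836 → |·| = √(500²+836²) = √948896 ≈ 974.11, ∠ = arctan(836/500) ≈ 59.12°
|L| = 200 · 1182.3 / 974.11 ≈ 242.74
Gain = 20 log₁₀(242.74) ≈ 47.70 dB
∠L = 45.00° − 59.12° = -14.12°

ω = 50: 50.5 dB, -2.3°; ω = 836: 47.7 dB, -14.1°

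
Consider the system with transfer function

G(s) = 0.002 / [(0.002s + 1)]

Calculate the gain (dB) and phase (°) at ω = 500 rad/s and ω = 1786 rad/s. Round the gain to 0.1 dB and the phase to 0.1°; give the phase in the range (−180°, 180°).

At ω = 500 rad/s:
pole (1 + j500·0.002) = 1 + j1 → |·| ≈ 1.4142, ∠ ≈ 45.00°
|G| = 0.002 · 1 / (1.4142) ≈ 0.0014142
Gain = 20 log₁₀(0.0014142) ≈ -56.99 dB
∠G = (0°) − (45.00°) = -45.00°

At ω = 1786 rad/s:
pole (1 + j1786·0.002) = 1 + j3.572 → |·| ≈ 3.7093, ∠ ≈ 74.36°
|G| = 0.002 · 1 / (3.7093) ≈ 0.00053919
Gain = 20 log₁₀(0.00053919) ≈ -65.37 dB
∠G = (0°) − (74.36°) = -74.36°

ω = 500: -57.0 dB, -45.0°; ω = 1786: -65.4 dB, -74.4°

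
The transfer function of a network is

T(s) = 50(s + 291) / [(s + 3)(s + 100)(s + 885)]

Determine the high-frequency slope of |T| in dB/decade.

Each pole contributes −20 dB/decade at high frequency; each zero contributes +20 dB/decade.
Net: 1 zero(s) − 3 pole(s) → -40 dB/decade.

-40 dB/decade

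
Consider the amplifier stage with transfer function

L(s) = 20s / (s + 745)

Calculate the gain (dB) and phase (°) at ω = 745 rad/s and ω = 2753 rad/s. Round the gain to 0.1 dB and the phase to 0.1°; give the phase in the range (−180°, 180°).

At s = jω = j745:
zero at origin: s = j745 → |·| = 745, ∠ = 90.00°
pole (s+745): 745 + j745 → |·| = √(745²+745²) = √1110050 ≈ 1053.6, ∠ = arctan(745/745) ≈ 45.00°
|L| = 20 · 745 / 1053.6 ≈ 14.142
Gain = 20 log₁₀(14.142) ≈ 23.01 dB
∠L = 90.00° − 45.00° = 45.00°

At s = jω = j2753:
zero at origin: s = j2753 → |·| = 2753, ∠ = 90.00°
pole (s+745): 745 + j2753 → |·| = √(745²+2753²) = √8134034 ≈ 2852, ∠ = arctan(2753/745) ≈ 74.86°
|L| = 20 · 2753 / 2852 ≈ 19.306
Gain = 20 log₁₀(19.306) ≈ 25.71 dB
∠L = 90.00° − 74.86° = 15.14°

ω = 745: 23.0 dB, 45.0°; ω = 2753: 25.7 dB, 15.1°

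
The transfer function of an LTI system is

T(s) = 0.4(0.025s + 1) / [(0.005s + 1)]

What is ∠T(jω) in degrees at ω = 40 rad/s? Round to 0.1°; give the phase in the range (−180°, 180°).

At ω = 40 rad/s:
zero (1 + j40·0.025) = 1 + j1 → |·| ≈ 1.4142, ∠ ≈ 45.00°
pole (1 + j40·0.005) = 1 + j0.2 → |·| ≈ 1.0198, ∠ ≈ 11.31°
∠T = (45.00°) − (11.31°) = 33.69°

33.7°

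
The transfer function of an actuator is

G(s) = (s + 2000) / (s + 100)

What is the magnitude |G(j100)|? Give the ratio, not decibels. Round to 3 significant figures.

At s = jω = j100:
zero (s+2000): 2000 + j100 → |·| = √(2000²+100²) = √4010000 ≈ 2002.5, ∠ = arctan(100/2000) ≈ 2.86°
pole (s+100): 100 + j100 → |·| = √(100²+100²) = √20000 ≈ 141.42, ∠ = arctan(100/100) ≈ 45.00°
|G| = 1 · 2002.5 / 141.42 ≈ 14.16

14.2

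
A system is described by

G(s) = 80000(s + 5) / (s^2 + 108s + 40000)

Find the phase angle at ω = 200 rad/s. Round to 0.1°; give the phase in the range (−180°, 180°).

-1.4°

At s = jω = j200:
zero (s+5): 5 + j200 → |·| = √(5²+200²) = √40025 ≈ 200.06, ∠ = arctan(200/5) ≈ 88.57°
quadratic: (j200)² + 108·j200 + 40000 = 0 + j21600 → |·| ≈ 21600, ∠ ≈ 90.00°
∠G = 88.57° − 90.00° = -1.43°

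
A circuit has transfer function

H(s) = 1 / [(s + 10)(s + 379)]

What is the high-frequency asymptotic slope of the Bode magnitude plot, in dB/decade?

Each pole contributes −20 dB/decade at high frequency; each zero contributes +20 dB/decade.
Net: 0 zero(s) − 2 pole(s) → -40 dB/decade.

-40 dB/decade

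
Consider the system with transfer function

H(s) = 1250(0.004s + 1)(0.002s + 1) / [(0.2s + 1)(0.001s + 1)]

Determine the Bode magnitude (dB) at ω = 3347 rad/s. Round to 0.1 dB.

33.7 dB

At ω = 3347 rad/s:
zero (1 + j3347·0.004) = 1 + j13.388 → |·| ≈ 13.425, ∠ ≈ 85.73°
zero (1 + j3347·0.002) = 1 + j6.694 → |·| ≈ 6.7683, ∠ ≈ 81.50°
pole (1 + j3347·0.2) = 1 + j669.4 → |·| ≈ 669.4, ∠ ≈ 89.91°
pole (1 + j3347·0.001) = 1 + j3.347 → |·| ≈ 3.4932, ∠ ≈ 73.37°
|H| = 1250 · 13.425 · 6.7683 / (669.4 · 3.4932) ≈ 48.573
Gain = 20 log₁₀(48.573) ≈ 33.73 dB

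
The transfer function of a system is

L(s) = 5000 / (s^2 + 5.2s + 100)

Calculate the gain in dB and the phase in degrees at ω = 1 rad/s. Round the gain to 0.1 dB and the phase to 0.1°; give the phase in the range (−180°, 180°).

34.1 dB, -3.0°

At s = jω = j1:
quadratic: (j1)² + 5.2·j1 + 100 = 99 + j5.2 → |·| ≈ 99.136, ∠ ≈ 3.01°
|L| = 5000 / 99.136 ≈ 50.436
Gain = 20 log₁₀(50.436) ≈ 34.05 dB
∠L = 0.00° − 3.01° = -3.01°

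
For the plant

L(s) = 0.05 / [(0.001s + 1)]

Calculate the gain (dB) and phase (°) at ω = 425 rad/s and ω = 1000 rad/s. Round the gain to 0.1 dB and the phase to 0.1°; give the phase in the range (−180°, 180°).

At ω = 425 rad/s:
pole (1 + j425·0.001) = 1 + j0.425 → |·| ≈ 1.0866, ∠ ≈ 23.03°
|L| = 0.05 · 1 / (1.0866) ≈ 0.046015
Gain = 20 log₁₀(0.046015) ≈ -26.74 dB
∠L = (0°) − (23.03°) = -23.03°

At ω = 1000 rad/s:
pole (1 + j1000·0.001) = 1 + j1 → |·| ≈ 1.4142, ∠ ≈ 45.00°
|L| = 0.05 · 1 / (1.4142) ≈ 0.035356
Gain = 20 log₁₀(0.035356) ≈ -29.03 dB
∠L = (0°) − (45.00°) = -45.00°

ω = 425: -26.7 dB, -23.0°; ω = 1000: -29.0 dB, -45.0°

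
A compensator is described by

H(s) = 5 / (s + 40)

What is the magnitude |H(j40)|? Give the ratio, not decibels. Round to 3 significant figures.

At s = jω = j40:
pole (s+40): 40 + j40 → |·| = √(40²+40²) = √3200 ≈ 56.569, ∠ = arctan(40/40) ≈ 45.00°
|H| = 5 / 56.569 ≈ 0.088388

0.0884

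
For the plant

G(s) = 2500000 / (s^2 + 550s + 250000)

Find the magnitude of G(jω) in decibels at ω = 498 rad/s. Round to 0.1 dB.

At s = jω = j498:
quadratic: (j498)² + 550·j498 + 250000 = 1996 + j273900 → |·| ≈ 2.7391e+05, ∠ ≈ 89.58°
|G| = 2500000 / 2.7391e+05 ≈ 9.1271
Gain = 20 log₁₀(9.1271) ≈ 19.21 dB

19.2 dB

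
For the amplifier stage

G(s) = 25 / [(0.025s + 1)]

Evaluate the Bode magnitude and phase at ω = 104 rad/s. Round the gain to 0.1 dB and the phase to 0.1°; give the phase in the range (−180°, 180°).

At ω = 104 rad/s:
pole (1 + j104·0.025) = 1 + j2.6 → |·| ≈ 2.7857, ∠ ≈ 68.96°
|G| = 25 · 1 / (2.7857) ≈ 8.9744
Gain = 20 log₁₀(8.9744) ≈ 19.06 dB
∠G = (0°) − (68.96°) = -68.96°

19.1 dB, -69.0°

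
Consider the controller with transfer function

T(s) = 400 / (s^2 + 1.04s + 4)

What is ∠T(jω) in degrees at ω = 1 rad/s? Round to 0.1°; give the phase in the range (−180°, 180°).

-19.1°

At s = jω = j1:
quadratic: (j1)² + 1.04·j1 + 4 = 3 + j1.04 → |·| ≈ 3.1752, ∠ ≈ 19.12°
∠T = 0.00° − 19.12° = -19.12°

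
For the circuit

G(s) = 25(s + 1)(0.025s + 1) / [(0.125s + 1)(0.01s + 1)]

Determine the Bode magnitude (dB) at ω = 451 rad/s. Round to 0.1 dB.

At ω = 451 rad/s:
zero (1 + j451·1) = 1 + j451 → |·| ≈ 451, ∠ ≈ 89.87°
zero (1 + j451·0.025) = 1 + j11.275 → |·| ≈ 11.319, ∠ ≈ 84.93°
pole (1 + j451·0.125) = 1 + j56.375 → |·| ≈ 56.384, ∠ ≈ 88.98°
pole (1 + j451·0.01) = 1 + j4.51 → |·| ≈ 4.6195, ∠ ≈ 77.50°
|G| = 25 · 451 · 11.319 / (56.384 · 4.6195) ≈ 489.97
Gain = 20 log₁₀(489.97) ≈ 53.80 dB

53.8 dB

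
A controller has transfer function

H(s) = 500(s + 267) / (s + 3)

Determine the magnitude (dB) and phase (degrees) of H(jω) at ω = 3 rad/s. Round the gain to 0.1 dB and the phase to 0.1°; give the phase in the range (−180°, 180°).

At s = jω = j3:
zero (s+267): 267 + j3 → |·| = √(267²+3²) = √71298 ≈ 267.02, ∠ = arctan(3/267) ≈ 0.64°
pole (s+3): 3 + j3 → |·| = √(3²+3²) = √18 ≈ 4.2426, ∠ = arctan(3/3) ≈ 45.00°
|H| = 500 · 267.02 / 4.2426 ≈ 31469
Gain = 20 log₁₀(31469) ≈ 89.96 dB
∠H = 0.64° − 45.00° = -44.36°

90.0 dB, -44.4°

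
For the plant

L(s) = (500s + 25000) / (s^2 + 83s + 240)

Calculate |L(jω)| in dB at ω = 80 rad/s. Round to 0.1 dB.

14.3 dB

Substitute s = j80:
Numerator: 500(j80) + 25000 = 25000 + j40000
Denominator: (j80)^2 + 83(j80) + 240 = -6160 + j6640
|N| = √(25000² + 40000²) ≈ 47170, ∠N ≈ 57.99°
|D| = √(6160² + 6640²) ≈ 9057.3, ∠D ≈ 132.85°
|L| = 47170 / 9057.3 ≈ 5.208
Gain = 20 log₁₀(5.208) ≈ 14.33 dB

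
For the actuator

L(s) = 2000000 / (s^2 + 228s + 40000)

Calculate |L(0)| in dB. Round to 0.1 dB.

L(0) = 2000000 / 40000 = 50
20 log₁₀(50) ≈ 33.98 dB

34.0 dB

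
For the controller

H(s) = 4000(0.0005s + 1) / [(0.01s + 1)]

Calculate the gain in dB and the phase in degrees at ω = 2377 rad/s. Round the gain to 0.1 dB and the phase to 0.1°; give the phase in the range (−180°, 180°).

48.3 dB, -37.7°

At ω = 2377 rad/s:
zero (1 + j2377·0.0005) = 1 + j1.1885 → |·| ≈ 1.5532, ∠ ≈ 49.92°
pole (1 + j2377·0.01) = 1 + j23.77 → |·| ≈ 23.791, ∠ ≈ 87.59°
|H| = 4000 · 1.5532 / (23.791) ≈ 261.14
Gain = 20 log₁₀(261.14) ≈ 48.34 dB
∠H = (49.92°) − (87.59°) = -37.67°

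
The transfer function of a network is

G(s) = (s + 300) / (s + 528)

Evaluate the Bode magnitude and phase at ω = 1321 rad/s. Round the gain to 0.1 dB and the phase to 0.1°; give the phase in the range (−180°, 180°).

At s = jω = j1321:
zero (s+300): 300 + j1321 → |·| = √(300²+1321²) = √1835041 ≈ 1354.6, ∠ = arctan(1321/300) ≈ 77.21°
pole (s+528): 528 + j1321 → |·| = √(528²+1321²) = √2023825 ≈ 1422.6, ∠ = arctan(1321/528) ≈ 68.21°
|G| = 1 · 1354.6 / 1422.6 ≈ 0.9522
Gain = 20 log₁₀(0.9522) ≈ -0.43 dB
∠G = 77.21° − 68.21° = 9.00°

-0.4 dB, 9.0°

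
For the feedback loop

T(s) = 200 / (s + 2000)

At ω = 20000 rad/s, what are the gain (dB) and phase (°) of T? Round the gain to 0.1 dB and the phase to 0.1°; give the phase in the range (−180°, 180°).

At s = jω = j20000:
pole (s+2000): 2000 + j20000 → |·| = √(2000²+20000²) = √404000000 ≈ 20100, ∠ = arctan(20000/2000) ≈ 84.29°
|T| = 200 / 20100 ≈ 0.0099502
Gain = 20 log₁₀(0.0099502) ≈ -40.04 dB
∠T = 0.00° − 84.29° = -84.29°

-40.0 dB, -84.3°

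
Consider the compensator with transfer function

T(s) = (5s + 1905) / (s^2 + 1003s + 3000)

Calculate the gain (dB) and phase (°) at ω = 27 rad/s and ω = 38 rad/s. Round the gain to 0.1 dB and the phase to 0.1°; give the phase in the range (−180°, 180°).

ω = 27: -23.1 dB, -81.2°; ω = 38: -26.0 dB, -82.0°

Substitute s = j27:
Numerator: 5(j27) + 1905 = 1905 + j135
Denominator: (j27)^2 + 1003(j27) + 3000 = 2271 + j27081
|N| = √(1905² + 135²) ≈ 1909.8, ∠N ≈ 4.05°
|D| = √(2271² + 27081²) ≈ 27176, ∠D ≈ 85.21°
|T| = 1909.8 / 27176 ≈ 0.070275
Gain = 20 log₁₀(0.070275) ≈ -23.06 dB
∠T = 4.05° − 85.21° = -81.16°

Substitute s = j38:
Numerator: 5(j38) + 1905 = 1905 + j190
Denominator: (j38)^2 + 1003(j38) + 3000 = 1556 + j38114
|N| = √(1905² + 190²) ≈ 1914.5, ∠N ≈ 5.70°
|D| = √(1556² + 38114²) ≈ 38146, ∠D ≈ 87.66°
|T| = 1914.5 / 38146 ≈ 0.050189
Gain = 20 log₁₀(0.050189) ≈ -25.99 dB
∠T = 5.70° − 87.66° = -81.96°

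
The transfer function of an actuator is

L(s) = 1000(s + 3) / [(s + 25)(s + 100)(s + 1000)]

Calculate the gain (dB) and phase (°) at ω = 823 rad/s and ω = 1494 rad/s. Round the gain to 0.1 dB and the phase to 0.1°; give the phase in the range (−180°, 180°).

ω = 823: -60.6 dB, -121.0°; ω = 1494: -68.6 dB, -141.5°

At s = jω = j823:
zero (s+3): 3 + j823 → |·| = √(3²+823²) = √677338 ≈ 823.01, ∠ = arctan(823/3) ≈ 89.79°
pole (s+25): 25 + j823 → |·| = √(25²+823²) = √677954 ≈ 823.38, ∠ = arctan(823/25) ≈ 88.26°
pole (s+100): 100 + j823 → |·| = √(100²+823²) = √687329 ≈ 829.05, ∠ = arctan(823/100) ≈ 83.07°
pole (s+1000): 1000 + j823 → |·| = √(1000²+823²) = √1677329 ≈ 1295.1, ∠ = arctan(823/1000) ≈ 39.45°
|L| = 1000 · 823.01 / 8.8407e+08 ≈ 0.00093093
Gain = 20 log₁₀(0.00093093) ≈ -60.62 dB
∠L = 89.79° − 210.78° = -120.99°

At s = jω = j1494:
zero (s+3): 3 + j1494 → |·| = √(3²+1494²) = √2232045 ≈ 1494, ∠ = arctan(1494/3) ≈ 89.88°
pole (s+25): 25 + j1494 → |·| = √(25²+1494²) = √2232661 ≈ 1494.2, ∠ = arctan(1494/25) ≈ 89.04°
pole (s+100): 100 + j1494 → |·| = √(100²+1494²) = √2242036 ≈ 1497.3, ∠ = arctan(1494/100) ≈ 86.17°
pole (s+1000): 1000 + j1494 → |·| = √(1000²+1494²) = √3232036 ≈ 1797.8, ∠ = arctan(1494/1000) ≈ 56.20°
|L| = 1000 · 1494 / 4.0222e+09 ≈ 0.00037144
Gain = 20 log₁₀(0.00037144) ≈ -68.60 dB
∠L = 89.88° − 231.41° = -141.53°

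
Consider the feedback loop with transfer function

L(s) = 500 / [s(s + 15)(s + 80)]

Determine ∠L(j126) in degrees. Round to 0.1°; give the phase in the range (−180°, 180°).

129.2°

At s = jω = j126:
pole (s+15): 15 + j126 → |·| = √(15²+126²) = √16101 ≈ 126.89, ∠ = arctan(126/15) ≈ 83.21°
pole (s+80): 80 + j126 → |·| = √(80²+126²) = √22276 ≈ 149.25, ∠ = arctan(126/80) ≈ 57.59°
pole at origin: |s| = 126, ∠ = 90.00° (in denominator)
∠L = 0.00° − 230.80° = -230.80° ≡ 129.20° (principal value)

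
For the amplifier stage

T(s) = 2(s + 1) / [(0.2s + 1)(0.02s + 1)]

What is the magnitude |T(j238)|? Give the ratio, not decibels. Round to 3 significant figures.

2.06

At ω = 238 rad/s:
zero (1 + j238·1) = 1 + j238 → |·| ≈ 238, ∠ ≈ 89.76°
pole (1 + j238·0.2) = 1 + j47.6 → |·| ≈ 47.611, ∠ ≈ 88.80°
pole (1 + j238·0.02) = 1 + j4.76 → |·| ≈ 4.8639, ∠ ≈ 78.14°
|T| = 2 · 238 / (47.611 · 4.8639) ≈ 2.0555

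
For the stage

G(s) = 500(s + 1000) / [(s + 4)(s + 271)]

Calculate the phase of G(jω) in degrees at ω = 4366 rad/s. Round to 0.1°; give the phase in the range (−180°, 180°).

At s = jω = j4366:
zero (s+1000): 1000 + j4366 → |·| = √(1000²+4366²) = √20061956 ≈ 4479.1, ∠ = arctan(4366/1000) ≈ 77.10°
pole (s+4): 4 + j4366 → |·| = √(4²+4366²) = √19061972 ≈ 4366, ∠ = arctan(4366/4) ≈ 89.95°
pole (s+271): 271 + j4366 → |·| = √(271²+4366²) = √19135397 ≈ 4374.4, ∠ = arctan(4366/271) ≈ 86.45°
∠G = 77.10° − 176.40° = -99.30°

-99.3°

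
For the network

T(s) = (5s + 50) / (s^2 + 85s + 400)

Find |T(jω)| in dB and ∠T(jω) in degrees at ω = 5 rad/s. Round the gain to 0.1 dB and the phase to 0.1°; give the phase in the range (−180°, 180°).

Substitute s = j5:
Numerator: 5(j5) + 50 = 50 + j25
Denominator: (j5)^2 + 85(j5) + 400 = 375 + j425
|N| = √(50² + 25²) ≈ 55.902, ∠N ≈ 26.57°
|D| = √(375² + 425²) ≈ 566.79, ∠D ≈ 48.58°
|T| = 55.902 / 566.79 ≈ 0.098629
Gain = 20 log₁₀(0.098629) ≈ -20.12 dB
∠T = 26.57° − 48.58° = -22.01°

-20.1 dB, -22.0°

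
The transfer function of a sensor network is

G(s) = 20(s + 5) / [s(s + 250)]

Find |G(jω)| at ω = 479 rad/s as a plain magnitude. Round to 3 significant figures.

At s = jω = j479:
zero (s+5): 5 + j479 → |·| = √(5²+479²) = √229466 ≈ 479.03, ∠ = arctan(479/5) ≈ 89.40°
pole (s+250): 250 + j479 → |·| = √(250²+479²) = √291941 ≈ 540.32, ∠ = arctan(479/250) ≈ 62.44°
pole at origin: |s| = 479, ∠ = 90.00° (in denominator)
|G| = 20 · 479.03 / 2.5881e+05 ≈ 0.037018

0.0370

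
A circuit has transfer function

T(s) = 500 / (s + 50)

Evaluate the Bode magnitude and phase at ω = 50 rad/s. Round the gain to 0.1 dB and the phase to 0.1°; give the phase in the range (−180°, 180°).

At s = jω = j50:
pole (s+50): 50 + j50 → |·| = √(50²+50²) = √5000 ≈ 70.711, ∠ = arctan(50/50) ≈ 45.00°
|T| = 500 / 70.711 ≈ 7.071
Gain = 20 log₁₀(7.071) ≈ 16.99 dB
∠T = 0.00° − 45.00° = -45.00°

17.0 dB, -45.0°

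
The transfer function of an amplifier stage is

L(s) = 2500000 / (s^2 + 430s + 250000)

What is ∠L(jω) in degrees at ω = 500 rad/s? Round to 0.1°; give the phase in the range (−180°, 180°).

At s = jω = j500:
quadratic: (j500)² + 430·j500 + 250000 = 0 + j215000 → |·| ≈ 2.15e+05, ∠ ≈ 90.00°
∠L = 0.00° − 90.00° = -90.00°

-90.0°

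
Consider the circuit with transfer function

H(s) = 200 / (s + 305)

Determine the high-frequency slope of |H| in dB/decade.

-20 dB/decade

Each pole contributes −20 dB/decade at high frequency; each zero contributes +20 dB/decade.
Net: 0 zero(s) − 1 pole(s) → -20 dB/decade.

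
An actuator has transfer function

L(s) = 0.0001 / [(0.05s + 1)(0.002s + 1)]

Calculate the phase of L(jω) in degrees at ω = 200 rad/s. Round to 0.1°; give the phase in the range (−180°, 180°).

At ω = 200 rad/s:
pole (1 + j200·0.05) = 1 + j10 → |·| ≈ 10.05, ∠ ≈ 84.29°
pole (1 + j200·0.002) = 1 + j0.4 → |·| ≈ 1.077, ∠ ≈ 21.80°
∠L = (0°) − (84.29° + 21.80°) = -106.09°

-106.1°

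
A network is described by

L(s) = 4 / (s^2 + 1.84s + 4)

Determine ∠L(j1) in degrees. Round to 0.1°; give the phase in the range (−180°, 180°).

At s = jω = j1:
quadratic: (j1)² + 1.84·j1 + 4 = 3 + j1.84 → |·| ≈ 3.5193, ∠ ≈ 31.52°
∠L = 0.00° − 31.52° = -31.52°

-31.5°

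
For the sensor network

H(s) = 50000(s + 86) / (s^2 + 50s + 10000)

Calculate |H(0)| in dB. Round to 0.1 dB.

52.7 dB

H(0) = 50000·86 / 10000 = 430
20 log₁₀(430) ≈ 52.67 dB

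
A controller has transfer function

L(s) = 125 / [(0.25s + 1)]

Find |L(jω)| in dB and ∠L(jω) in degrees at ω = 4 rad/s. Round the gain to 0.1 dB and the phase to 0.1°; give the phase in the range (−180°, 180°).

38.9 dB, -45.0°

At ω = 4 rad/s:
pole (1 + j4·0.25) = 1 + j1 → |·| ≈ 1.4142, ∠ ≈ 45.00°
|L| = 125 · 1 / (1.4142) ≈ 88.389
Gain = 20 log₁₀(88.389) ≈ 38.93 dB
∠L = (0°) − (45.00°) = -45.00°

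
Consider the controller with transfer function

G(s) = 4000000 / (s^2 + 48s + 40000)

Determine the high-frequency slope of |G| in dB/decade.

Each pole contributes −20 dB/decade at high frequency; each zero contributes +20 dB/decade.
Net: 0 zero(s) − 2 pole(s) → -40 dB/decade.

-40 dB/decade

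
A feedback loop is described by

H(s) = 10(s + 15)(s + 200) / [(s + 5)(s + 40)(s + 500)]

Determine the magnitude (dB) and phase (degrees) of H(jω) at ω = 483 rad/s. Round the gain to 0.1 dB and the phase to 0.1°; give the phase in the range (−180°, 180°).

At s = jω = j483:
zero (s+15): 15 + j483 → |·| = √(15²+483²) = √233514 ≈ 483.23, ∠ = arctan(483/15) ≈ 88.22°
zero (s+200): 200 + j483 → |·| = √(200²+483²) = √273289 ≈ 522.77, ∠ = arctan(483/200) ≈ 67.51°
pole (s+5): 5 + j483 → |·| = √(5²+483²) = √233314 ≈ 483.03, ∠ = arctan(483/5) ≈ 89.41°
pole (s+40): 40 + j483 → |·| = √(40²+483²) = √234889 ≈ 484.65, ∠ = arctan(483/40) ≈ 85.27°
pole (s+500): 500 + j483 → |·| = √(500²+483²) = √483289 ≈ 695.19, ∠ = arctan(483/500) ≈ 44.01°
|H| = 10 · 2.5262e+05 / 1.6274e+08 ≈ 0.015523
Gain = 20 log₁₀(0.015523) ≈ -36.18 dB
∠H = 155.73° − 218.69° = -62.96°

-36.2 dB, -63.0°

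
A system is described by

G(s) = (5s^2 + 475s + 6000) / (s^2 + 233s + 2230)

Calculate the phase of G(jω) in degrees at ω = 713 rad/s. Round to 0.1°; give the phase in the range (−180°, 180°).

10.6°

Substitute s = j713:
Numerator: 5(j713)^2 + 475(j713) + 6000 = -2535845 + j338675
Denominator: (j713)^2 + 233(j713) + 2230 = -506139 + j166129
|N| = √(2535845² + 338675²) ≈ 2.5584e+06, ∠N ≈ 172.39°
|D| = √(506139² + 166129²) ≈ 5.3271e+05, ∠D ≈ 161.83°
∠G = 172.39° − 161.83° = 10.56°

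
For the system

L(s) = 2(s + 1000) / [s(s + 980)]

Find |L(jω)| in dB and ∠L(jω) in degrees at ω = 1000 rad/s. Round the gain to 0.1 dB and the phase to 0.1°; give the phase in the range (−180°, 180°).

-53.9 dB, -90.6°

At s = jω = j1000:
zero (s+1000): 1000 + j1000 → |·| = √(1000²+1000²) = √2000000 ≈ 1414.2, ∠ = arctan(1000/1000) ≈ 45.00°
pole (s+980): 980 + j1000 → |·| = √(980²+1000²) = √1960400 ≈ 1400.1, ∠ = arctan(1000/980) ≈ 45.58°
pole at origin: |s| = 1000, ∠ = 90.00° (in denominator)
|L| = 2 · 1414.2 / 1.4001e+06 ≈ 0.0020201
Gain = 20 log₁₀(0.0020201) ≈ -53.89 dB
∠L = 45.00° − 135.58° = -90.58°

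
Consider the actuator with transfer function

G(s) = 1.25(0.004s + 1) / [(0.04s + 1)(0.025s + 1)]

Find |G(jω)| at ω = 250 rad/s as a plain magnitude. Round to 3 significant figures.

At ω = 250 rad/s:
zero (1 + j250·0.004) = 1 + j1 → |·| ≈ 1.4142, ∠ ≈ 45.00°
pole (1 + j250·0.04) = 1 + j10 → |·| ≈ 10.05, ∠ ≈ 84.29°
pole (1 + j250·0.025) = 1 + j6.25 → |·| ≈ 6.3295, ∠ ≈ 80.91°
|G| = 1.25 · 1.4142 / (10.05 · 6.3295) ≈ 0.02779

0.0278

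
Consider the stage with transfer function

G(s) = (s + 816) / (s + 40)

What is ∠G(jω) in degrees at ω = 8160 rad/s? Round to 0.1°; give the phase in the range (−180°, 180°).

-5.4°

Substitute s = j8160:
Numerator: (j8160) + 816 = 816 + j8160
Denominator: (j8160) + 40 = 40 + j8160
|N| = √(816² + 8160²) ≈ 8200.7, ∠N ≈ 84.29°
|D| = √(40² + 8160²) ≈ 8160.1, ∠D ≈ 89.72°
∠G = 84.29° − 89.72° = -5.43°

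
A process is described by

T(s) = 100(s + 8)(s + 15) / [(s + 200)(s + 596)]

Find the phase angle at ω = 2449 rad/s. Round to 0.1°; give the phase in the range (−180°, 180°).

At s = jω = j2449:
zero (s+8): 8 + j2449 → |·| = √(8²+2449²) = √5997665 ≈ 2449, ∠ = arctan(2449/8) ≈ 89.81°
zero (s+15): 15 + j2449 → |·| = √(15²+2449²) = √5997826 ≈ 2449, ∠ = arctan(2449/15) ≈ 89.65°
pole (s+200): 200 + j2449 → |·| = √(200²+2449²) = √6037601 ≈ 2457.2, ∠ = arctan(2449/200) ≈ 85.33°
pole (s+596): 596 + j2449 → |·| = √(596²+2449²) = √6352817 ≈ 2520.5, ∠ = arctan(2449/596) ≈ 76.32°
∠T = 179.46° − 161.65° = 17.81°

17.8°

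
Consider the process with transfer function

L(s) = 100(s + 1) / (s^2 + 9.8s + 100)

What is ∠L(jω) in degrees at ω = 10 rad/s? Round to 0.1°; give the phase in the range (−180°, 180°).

At s = jω = j10:
zero (s+1): 1 + j10 → |·| = √(1²+10²) = √101 ≈ 10.05, ∠ = arctan(10/1) ≈ 84.29°
quadratic: (j10)² + 9.8·j10 + 100 = 0 + j98 → |·| ≈ 98, ∠ ≈ 90.00°
∠L = 84.29° − 90.00° = -5.71°

-5.7°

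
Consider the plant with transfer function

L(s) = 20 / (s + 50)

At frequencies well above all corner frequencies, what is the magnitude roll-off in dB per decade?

-20 dB/decade

Each pole contributes −20 dB/decade at high frequency; each zero contributes +20 dB/decade.
Net: 0 zero(s) − 1 pole(s) → -20 dB/decade.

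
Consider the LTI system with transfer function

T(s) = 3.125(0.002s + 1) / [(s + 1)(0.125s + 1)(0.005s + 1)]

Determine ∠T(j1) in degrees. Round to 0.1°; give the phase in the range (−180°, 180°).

-52.3°

At ω = 1 rad/s:
zero (1 + j1·0.002) = 1 + j0.002 → |·| ≈ 1, ∠ ≈ 0.11°
pole (1 + j1·1) = 1 + j1 → |·| ≈ 1.4142, ∠ ≈ 45.00°
pole (1 + j1·0.125) = 1 + j0.125 → |·| ≈ 1.0078, ∠ ≈ 7.13°
pole (1 + j1·0.005) = 1 + j0.005 → |·| ≈ 1, ∠ ≈ 0.29°
∠T = (0.11°) − (45.00° + 7.13° + 0.29°) = -52.31°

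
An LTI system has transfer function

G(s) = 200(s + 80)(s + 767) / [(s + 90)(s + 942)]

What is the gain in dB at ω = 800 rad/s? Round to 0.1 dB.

At s = jω = j800:
zero (s+80): 80 + j800 → |·| = √(80²+800²) = √646400 ≈ 803.99, ∠ = arctan(800/80) ≈ 84.29°
zero (s+767): 767 + j800 → |·| = √(767²+800²) = √1228289 ≈ 1108.3, ∠ = arctan(800/767) ≈ 46.21°
pole (s+90): 90 + j800 → |·| = √(90²+800²) = √648100 ≈ 805.05, ∠ = arctan(800/90) ≈ 83.58°
pole (s+942): 942 + j800 → |·| = √(942²+800²) = √1527364 ≈ 1235.9, ∠ = arctan(800/942) ≈ 40.34°
|G| = 200 · 8.9106e+05 / 9.9496e+05 ≈ 179.11
Gain = 20 log₁₀(179.11) ≈ 45.06 dB

45.1 dB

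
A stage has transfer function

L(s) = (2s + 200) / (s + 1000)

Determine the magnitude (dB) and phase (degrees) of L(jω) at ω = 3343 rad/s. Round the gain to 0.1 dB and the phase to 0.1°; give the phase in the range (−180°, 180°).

5.7 dB, 14.9°

Substitute s = j3343:
Numerator: 2(j3343) + 200 = 200 + j6686
Denominator: (j3343) + 1000 = 1000 + j3343
|N| = √(200² + 6686²) ≈ 6689, ∠N ≈ 88.29°
|D| = √(1000² + 3343²) ≈ 3489.4, ∠D ≈ 73.35°
|L| = 6689 / 3489.4 ≈ 1.9169
Gain = 20 log₁₀(1.9169) ≈ 5.65 dB
∠L = 88.29° − 73.35° = 14.94°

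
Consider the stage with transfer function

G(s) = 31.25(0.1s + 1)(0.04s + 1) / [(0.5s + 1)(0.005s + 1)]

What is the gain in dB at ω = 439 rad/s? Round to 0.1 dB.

33.2 dB

At ω = 439 rad/s:
zero (1 + j439·0.1) = 1 + j43.9 → |·| ≈ 43.911, ∠ ≈ 88.70°
zero (1 + j439·0.04) = 1 + j17.56 → |·| ≈ 17.588, ∠ ≈ 86.74°
pole (1 + j439·0.5) = 1 + j219.5 → |·| ≈ 219.5, ∠ ≈ 89.74°
pole (1 + j439·0.005) = 1 + j2.195 → |·| ≈ 2.4121, ∠ ≈ 65.51°
|G| = 31.25 · 43.911 · 17.588 / (219.5 · 2.4121) ≈ 45.584
Gain = 20 log₁₀(45.584) ≈ 33.18 dB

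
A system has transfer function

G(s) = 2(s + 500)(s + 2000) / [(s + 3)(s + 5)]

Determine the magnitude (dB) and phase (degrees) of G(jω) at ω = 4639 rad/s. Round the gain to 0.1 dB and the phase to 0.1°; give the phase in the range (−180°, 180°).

At s = jω = j4639:
zero (s+500): 500 + j4639 → |·| = √(500²+4639²) = √21770321 ≈ 4665.9, ∠ = arctan(4639/500) ≈ 83.85°
zero (s+2000): 2000 + j4639 → |·| = √(2000²+4639²) = √25520321 ≈ 5051.8, ∠ = arctan(4639/2000) ≈ 66.68°
pole (s+3): 3 + j4639 → |·| = √(3²+4639²) = √21520330 ≈ 4639, ∠ = arctan(4639/3) ≈ 89.96°
pole (s+5): 5 + j4639 → |·| = √(5²+4639²) = √21520346 ≈ 4639, ∠ = arctan(4639/5) ≈ 89.94°
|G| = 2 · 2.3571e+07 / 2.152e+07 ≈ 2.1906
Gain = 20 log₁₀(2.1906) ≈ 6.81 dB
∠G = 150.53° − 179.90° = -29.37°

6.8 dB, -29.4°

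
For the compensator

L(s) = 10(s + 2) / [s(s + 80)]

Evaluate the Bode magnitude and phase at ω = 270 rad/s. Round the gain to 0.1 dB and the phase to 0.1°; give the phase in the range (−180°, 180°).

At s = jω = j270:
zero (s+2): 2 + j270 → |·| = √(2²+270²) = √72904 ≈ 270.01, ∠ = arctan(270/2) ≈ 89.58°
pole (s+80): 80 + j270 → |·| = √(80²+270²) = √79300 ≈ 281.6, ∠ = arctan(270/80) ≈ 73.50°
pole at origin: |s| = 270, ∠ = 90.00° (in denominator)
|L| = 10 · 270.01 / 76032 ≈ 0.035513
Gain = 20 log₁₀(0.035513) ≈ -28.99 dB
∠L = 89.58° − 163.50° = -73.92°

-29.0 dB, -73.9°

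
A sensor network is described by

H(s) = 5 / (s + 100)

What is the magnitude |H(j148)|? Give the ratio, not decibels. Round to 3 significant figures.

At s = jω = j148:
pole (s+100): 100 + j148 → |·| = √(100²+148²) = √31904 ≈ 178.62, ∠ = arctan(148/100) ≈ 55.95°
|H| = 5 / 178.62 ≈ 0.027992

0.0280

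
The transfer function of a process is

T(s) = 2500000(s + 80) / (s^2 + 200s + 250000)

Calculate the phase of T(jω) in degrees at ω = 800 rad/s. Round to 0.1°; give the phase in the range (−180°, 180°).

-73.4°

At s = jω = j800:
zero (s+80): 80 + j800 → |·| = √(80²+800²) = √646400 ≈ 803.99, ∠ = arctan(800/80) ≈ 84.29°
quadratic: (j800)² + 200·j800 + 250000 = -390000 + j160000 → |·| ≈ 4.2154e+05, ∠ ≈ 157.69°
∠T = 84.29° − 157.69° = -73.40°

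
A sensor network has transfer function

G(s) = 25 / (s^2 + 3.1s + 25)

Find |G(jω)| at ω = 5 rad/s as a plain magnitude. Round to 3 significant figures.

At s = jω = j5:
quadratic: (j5)² + 3.1·j5 + 25 = 0 + j15.5 → |·| ≈ 15.5, ∠ ≈ 90.00°
|G| = 25 / 15.5 ≈ 1.6129

1.61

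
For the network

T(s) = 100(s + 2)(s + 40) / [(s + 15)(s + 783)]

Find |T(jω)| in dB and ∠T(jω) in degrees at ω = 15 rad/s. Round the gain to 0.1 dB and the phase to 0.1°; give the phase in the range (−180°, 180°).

At s = jω = j15:
zero (s+2): 2 + j15 → |·| = √(2²+15²) = √229 ≈ 15.133, ∠ = arctan(15/2) ≈ 82.41°
zero (s+40): 40 + j15 → |·| = √(40²+15²) = √1825 ≈ 42.72, ∠ = arctan(15/40) ≈ 20.56°
pole (s+15): 15 + j15 → |·| = √(15²+15²) = √450 ≈ 21.213, ∠ = arctan(15/15) ≈ 45.00°
pole (s+783): 783 + j15 → |·| = √(783²+15²) = √613314 ≈ 783.14, ∠ = arctan(15/783) ≈ 1.10°
|T| = 100 · 646.48 / 16613 ≈ 3.8914
Gain = 20 log₁₀(3.8914) ≈ 11.80 dB
∠T = 102.97° − 46.10° = 56.87°

11.8 dB, 56.9°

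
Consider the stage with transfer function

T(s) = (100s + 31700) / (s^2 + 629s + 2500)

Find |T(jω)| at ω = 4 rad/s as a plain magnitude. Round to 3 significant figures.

Substitute s = j4:
Numerator: 100(j4) + 31700 = 31700 + j400
Denominator: (j4)^2 + 629(j4) + 2500 = 2484 + j2516
|N| = √(31700² + 400²) ≈ 31703, ∠N ≈ 0.72°
|D| = √(2484² + 2516²) ≈ 3535.6, ∠D ≈ 45.37°
|T| = 31703 / 3535.6 ≈ 8.9668

8.97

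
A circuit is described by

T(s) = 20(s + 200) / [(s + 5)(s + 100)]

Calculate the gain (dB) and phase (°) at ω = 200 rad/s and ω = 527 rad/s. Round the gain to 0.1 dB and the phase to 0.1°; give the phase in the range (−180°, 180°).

ω = 200: -18.0 dB, -107.0°; ω = 527: -28.0 dB, -99.5°

At s = jω = j200:
zero (s+200): 200 + j200 → |·| = √(200²+200²) = √80000 ≈ 282.84, ∠ = arctan(200/200) ≈ 45.00°
pole (s+5): 5 + j200 → |·| = √(5²+200²) = √40025 ≈ 200.06, ∠ = arctan(200/5) ≈ 88.57°
pole (s+100): 100 + j200 → |·| = √(100²+200²) = √50000 ≈ 223.61, ∠ = arctan(200/100) ≈ 63.43°
|T| = 20 · 282.84 / 44735 ≈ 0.12645
Gain = 20 log₁₀(0.12645) ≈ -17.96 dB
∠T = 45.00° − 152.00° = -107.00°

At s = jω = j527:
zero (s+200): 200 + j527 → |·| = √(200²+527²) = √317729 ≈ 563.67, ∠ = arctan(527/200) ≈ 69.22°
pole (s+5): 5 + j527 → |·| = √(5²+527²) = √277754 ≈ 527.02, ∠ = arctan(527/5) ≈ 89.46°
pole (s+100): 100 + j527 → |·| = √(100²+527²) = √287729 ≈ 536.4, ∠ = arctan(527/100) ≈ 79.26°
|T| = 20 · 563.67 / 2.8269e+05 ≈ 0.039879
Gain = 20 log₁₀(0.039879) ≈ -27.99 dB
∠T = 69.22° − 168.72° = -99.50°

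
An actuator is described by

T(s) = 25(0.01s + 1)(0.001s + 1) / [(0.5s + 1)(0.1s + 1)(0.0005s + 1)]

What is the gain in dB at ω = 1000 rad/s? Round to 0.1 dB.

-43.9 dB

At ω = 1000 rad/s:
zero (1 + j1000·0.01) = 1 + j10 → |·| ≈ 10.05, ∠ ≈ 84.29°
zero (1 + j1000·0.001) = 1 + j1 → |·| ≈ 1.4142, ∠ ≈ 45.00°
pole (1 + j1000·0.5) = 1 + j500 → |·| ≈ 500, ∠ ≈ 89.89°
pole (1 + j1000·0.1) = 1 + j100 → |·| ≈ 100, ∠ ≈ 89.43°
pole (1 + j1000·0.0005) = 1 + j0.5 → |·| ≈ 1.118, ∠ ≈ 26.57°
|T| = 25 · 10.05 · 1.4142 / (500 · 100 · 1.118) ≈ 0.0063563
Gain = 20 log₁₀(0.0063563) ≈ -43.94 dB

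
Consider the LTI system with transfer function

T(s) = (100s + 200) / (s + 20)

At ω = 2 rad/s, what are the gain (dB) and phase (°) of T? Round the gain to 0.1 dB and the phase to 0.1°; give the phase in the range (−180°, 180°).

Substitute s = j2:
Numerator: 100(j2) + 200 = 200 + j200
Denominator: (j2) + 20 = 20 + j2
|N| = √(200² + 200²) ≈ 282.84, ∠N ≈ 45.00°
|D| = √(20² + 2²) ≈ 20.1, ∠D ≈ 5.71°
|T| = 282.84 / 20.1 ≈ 14.072
Gain = 20 log₁₀(14.072) ≈ 22.97 dB
∠T = 45.00° − 5.71° = 39.29°

23.0 dB, 39.3°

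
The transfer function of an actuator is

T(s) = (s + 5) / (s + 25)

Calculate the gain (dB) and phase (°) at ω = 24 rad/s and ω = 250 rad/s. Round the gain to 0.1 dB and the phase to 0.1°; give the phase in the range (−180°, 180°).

ω = 24: -3.0 dB, 34.4°; ω = 250: -0.0 dB, 4.6°

At s = jω = j24:
zero (s+5): 5 + j24 → |·| = √(5²+24²) = √601 ≈ 24.515, ∠ = arctan(24/5) ≈ 78.23°
pole (s+25): 25 + j24 → |·| = √(25²+24²) = √1201 ≈ 34.655, ∠ = arctan(24/25) ≈ 43.83°
|T| = 1 · 24.515 / 34.655 ≈ 0.7074
Gain = 20 log₁₀(0.7074) ≈ -3.01 dB
∠T = 78.23° − 43.83° = 34.40°

At s = jω = j250:
zero (s+5): 5 + j250 → |·| = √(5²+250²) = √62525 ≈ 250.05, ∠ = arctan(250/5) ≈ 88.85°
pole (s+25): 25 + j250 → |·| = √(25²+250²) = √63125 ≈ 251.25, ∠ = arctan(250/25) ≈ 84.29°
|T| = 1 · 250.05 / 251.25 ≈ 0.99522
Gain = 20 log₁₀(0.99522) ≈ -0.04 dB
∠T = 88.85° − 84.29° = 4.56°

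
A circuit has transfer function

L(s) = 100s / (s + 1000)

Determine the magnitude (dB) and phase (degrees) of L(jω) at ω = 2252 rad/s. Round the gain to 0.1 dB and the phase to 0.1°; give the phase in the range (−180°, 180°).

At s = jω = j2252:
zero at origin: s = j2252 → |·| = 2252, ∠ = 90.00°
pole (s+1000): 1000 + j2252 → |·| = √(1000²+2252²) = √6071504 ≈ 2464, ∠ = arctan(2252/1000) ≈ 66.06°
|L| = 100 · 2252 / 2464 ≈ 91.396
Gain = 20 log₁₀(91.396) ≈ 39.22 dB
∠L = 90.00° − 66.06° = 23.94°

39.2 dB, 23.9°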